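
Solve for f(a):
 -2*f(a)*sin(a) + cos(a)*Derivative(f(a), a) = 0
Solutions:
 f(a) = C1/cos(a)^2


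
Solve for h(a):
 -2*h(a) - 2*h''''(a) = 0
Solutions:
 h(a) = (C1*sin(sqrt(2)*a/2) + C2*cos(sqrt(2)*a/2))*exp(-sqrt(2)*a/2) + (C3*sin(sqrt(2)*a/2) + C4*cos(sqrt(2)*a/2))*exp(sqrt(2)*a/2)


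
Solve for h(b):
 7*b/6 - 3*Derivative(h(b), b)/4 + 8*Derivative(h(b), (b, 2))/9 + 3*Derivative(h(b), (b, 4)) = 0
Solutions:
 h(b) = C1 + C2*exp(b*(-(729 + sqrt(564209))^(1/3) + 32/(729 + sqrt(564209))^(1/3))/36)*sin(sqrt(3)*b*(32/(729 + sqrt(564209))^(1/3) + (729 + sqrt(564209))^(1/3))/36) + C3*exp(b*(-(729 + sqrt(564209))^(1/3) + 32/(729 + sqrt(564209))^(1/3))/36)*cos(sqrt(3)*b*(32/(729 + sqrt(564209))^(1/3) + (729 + sqrt(564209))^(1/3))/36) + C4*exp(-b*(-(729 + sqrt(564209))^(1/3) + 32/(729 + sqrt(564209))^(1/3))/18) + 7*b^2/9 + 448*b/243


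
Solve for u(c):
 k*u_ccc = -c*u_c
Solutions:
 u(c) = C1 + Integral(C2*airyai(c*(-1/k)^(1/3)) + C3*airybi(c*(-1/k)^(1/3)), c)


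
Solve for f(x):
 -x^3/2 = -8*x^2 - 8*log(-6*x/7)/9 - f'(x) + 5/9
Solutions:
 f(x) = C1 + x^4/8 - 8*x^3/3 - 8*x*log(-x)/9 + x*(-8*log(6) + 13 + 8*log(7))/9


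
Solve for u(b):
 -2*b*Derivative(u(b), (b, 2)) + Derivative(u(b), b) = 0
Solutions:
 u(b) = C1 + C2*b^(3/2)


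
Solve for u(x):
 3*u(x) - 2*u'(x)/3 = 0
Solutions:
 u(x) = C1*exp(9*x/2)


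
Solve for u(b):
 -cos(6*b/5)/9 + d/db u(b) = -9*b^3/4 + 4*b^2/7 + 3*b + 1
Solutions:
 u(b) = C1 - 9*b^4/16 + 4*b^3/21 + 3*b^2/2 + b + 5*sin(6*b/5)/54


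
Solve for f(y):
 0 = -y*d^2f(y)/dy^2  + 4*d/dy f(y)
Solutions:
 f(y) = C1 + C2*y^5


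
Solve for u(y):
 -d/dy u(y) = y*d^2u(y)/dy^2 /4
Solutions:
 u(y) = C1 + C2/y^3


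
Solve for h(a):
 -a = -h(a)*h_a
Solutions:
 h(a) = -sqrt(C1 + a^2)
 h(a) = sqrt(C1 + a^2)


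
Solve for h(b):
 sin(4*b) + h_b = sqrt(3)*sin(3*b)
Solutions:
 h(b) = C1 - sqrt(3)*cos(3*b)/3 + cos(4*b)/4


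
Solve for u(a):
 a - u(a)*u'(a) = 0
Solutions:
 u(a) = -sqrt(C1 + a^2)
 u(a) = sqrt(C1 + a^2)


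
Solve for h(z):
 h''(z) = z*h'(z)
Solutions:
 h(z) = C1 + C2*erfi(sqrt(2)*z/2)


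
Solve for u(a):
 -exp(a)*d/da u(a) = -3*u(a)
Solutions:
 u(a) = C1*exp(-3*exp(-a))


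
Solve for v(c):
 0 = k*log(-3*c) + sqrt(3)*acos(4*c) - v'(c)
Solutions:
 v(c) = C1 + c*k*(log(-c) - 1) + c*k*log(3) + sqrt(3)*(c*acos(4*c) - sqrt(1 - 16*c^2)/4)


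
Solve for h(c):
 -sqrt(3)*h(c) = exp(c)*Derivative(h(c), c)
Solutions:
 h(c) = C1*exp(sqrt(3)*exp(-c))


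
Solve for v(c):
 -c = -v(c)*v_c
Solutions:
 v(c) = -sqrt(C1 + c^2)
 v(c) = sqrt(C1 + c^2)


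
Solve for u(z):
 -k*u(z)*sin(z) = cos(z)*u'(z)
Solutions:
 u(z) = C1*exp(k*log(cos(z)))


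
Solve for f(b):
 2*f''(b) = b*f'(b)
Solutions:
 f(b) = C1 + C2*erfi(b/2)


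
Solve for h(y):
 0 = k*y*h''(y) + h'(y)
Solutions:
 h(y) = C1 + y^(((re(k) - 1)*re(k) + im(k)^2)/(re(k)^2 + im(k)^2))*(C2*sin(log(y)*Abs(im(k))/(re(k)^2 + im(k)^2)) + C3*cos(log(y)*im(k)/(re(k)^2 + im(k)^2)))


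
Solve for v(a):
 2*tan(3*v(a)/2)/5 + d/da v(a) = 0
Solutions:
 v(a) = -2*asin(C1*exp(-3*a/5))/3 + 2*pi/3
 v(a) = 2*asin(C1*exp(-3*a/5))/3


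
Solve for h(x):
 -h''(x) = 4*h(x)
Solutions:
 h(x) = C1*sin(2*x) + C2*cos(2*x)


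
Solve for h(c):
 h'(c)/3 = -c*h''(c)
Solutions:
 h(c) = C1 + C2*c^(2/3)


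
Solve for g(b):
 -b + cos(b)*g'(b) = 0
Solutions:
 g(b) = C1 + Integral(b/cos(b), b)


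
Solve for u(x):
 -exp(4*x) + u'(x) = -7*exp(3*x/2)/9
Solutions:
 u(x) = C1 - 14*exp(3*x/2)/27 + exp(4*x)/4


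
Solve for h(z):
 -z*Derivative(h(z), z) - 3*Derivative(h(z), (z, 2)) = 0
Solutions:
 h(z) = C1 + C2*erf(sqrt(6)*z/6)


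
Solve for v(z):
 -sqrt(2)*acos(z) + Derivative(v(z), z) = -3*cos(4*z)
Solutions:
 v(z) = C1 + sqrt(2)*(z*acos(z) - sqrt(1 - z^2)) - 3*sin(4*z)/4


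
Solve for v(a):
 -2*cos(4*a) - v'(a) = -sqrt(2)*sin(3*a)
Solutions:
 v(a) = C1 - sin(4*a)/2 - sqrt(2)*cos(3*a)/3


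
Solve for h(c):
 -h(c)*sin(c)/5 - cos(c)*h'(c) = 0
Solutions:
 h(c) = C1*cos(c)^(1/5)


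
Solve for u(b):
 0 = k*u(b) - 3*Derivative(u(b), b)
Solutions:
 u(b) = C1*exp(b*k/3)


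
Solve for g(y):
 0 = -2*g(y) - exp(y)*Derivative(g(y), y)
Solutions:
 g(y) = C1*exp(2*exp(-y))


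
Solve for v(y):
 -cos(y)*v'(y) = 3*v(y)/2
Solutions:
 v(y) = C1*(sin(y) - 1)^(3/4)/(sin(y) + 1)^(3/4)


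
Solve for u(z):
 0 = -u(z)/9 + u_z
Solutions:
 u(z) = C1*exp(z/9)


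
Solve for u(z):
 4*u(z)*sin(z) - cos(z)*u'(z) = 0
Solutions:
 u(z) = C1/cos(z)^4


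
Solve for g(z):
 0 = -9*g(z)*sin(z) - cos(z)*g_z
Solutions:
 g(z) = C1*cos(z)^9


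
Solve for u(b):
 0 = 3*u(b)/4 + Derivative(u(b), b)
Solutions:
 u(b) = C1*exp(-3*b/4)


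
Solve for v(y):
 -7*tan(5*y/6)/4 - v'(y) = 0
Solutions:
 v(y) = C1 + 21*log(cos(5*y/6))/10


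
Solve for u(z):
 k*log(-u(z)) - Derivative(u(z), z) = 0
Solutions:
 -li(-u(z)) = C1 + k*z


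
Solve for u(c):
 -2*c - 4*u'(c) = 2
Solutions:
 u(c) = C1 - c^2/4 - c/2


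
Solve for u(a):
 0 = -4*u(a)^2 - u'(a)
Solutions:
 u(a) = 1/(C1 + 4*a)


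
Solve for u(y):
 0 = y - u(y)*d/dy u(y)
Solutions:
 u(y) = -sqrt(C1 + y^2)
 u(y) = sqrt(C1 + y^2)


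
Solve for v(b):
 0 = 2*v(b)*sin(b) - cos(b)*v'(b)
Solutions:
 v(b) = C1/cos(b)^2


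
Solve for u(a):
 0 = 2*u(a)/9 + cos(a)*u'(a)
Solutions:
 u(a) = C1*(sin(a) - 1)^(1/9)/(sin(a) + 1)^(1/9)


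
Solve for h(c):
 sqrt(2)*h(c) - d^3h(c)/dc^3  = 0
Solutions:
 h(c) = C3*exp(2^(1/6)*c) + (C1*sin(2^(1/6)*sqrt(3)*c/2) + C2*cos(2^(1/6)*sqrt(3)*c/2))*exp(-2^(1/6)*c/2)


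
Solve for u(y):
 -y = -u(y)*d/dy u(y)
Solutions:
 u(y) = -sqrt(C1 + y^2)
 u(y) = sqrt(C1 + y^2)


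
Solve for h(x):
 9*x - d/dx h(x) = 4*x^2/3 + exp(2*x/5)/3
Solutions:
 h(x) = C1 - 4*x^3/9 + 9*x^2/2 - 5*exp(2*x/5)/6


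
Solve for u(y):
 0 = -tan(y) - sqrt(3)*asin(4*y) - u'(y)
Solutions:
 u(y) = C1 - sqrt(3)*(y*asin(4*y) + sqrt(1 - 16*y^2)/4) + log(cos(y))


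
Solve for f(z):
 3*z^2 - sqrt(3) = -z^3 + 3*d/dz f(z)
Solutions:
 f(z) = C1 + z^4/12 + z^3/3 - sqrt(3)*z/3


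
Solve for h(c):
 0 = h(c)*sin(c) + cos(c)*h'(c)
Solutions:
 h(c) = C1*cos(c)


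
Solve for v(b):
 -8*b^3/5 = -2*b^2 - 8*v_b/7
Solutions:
 v(b) = C1 + 7*b^4/20 - 7*b^3/12


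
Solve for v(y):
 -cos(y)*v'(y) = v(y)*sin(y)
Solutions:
 v(y) = C1*cos(y)


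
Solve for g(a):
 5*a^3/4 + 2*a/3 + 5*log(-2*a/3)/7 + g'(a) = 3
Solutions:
 g(a) = C1 - 5*a^4/16 - a^2/3 - 5*a*log(-a)/7 + a*(-5*log(2) + 5*log(3) + 26)/7


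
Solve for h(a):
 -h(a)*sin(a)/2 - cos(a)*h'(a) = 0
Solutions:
 h(a) = C1*sqrt(cos(a))


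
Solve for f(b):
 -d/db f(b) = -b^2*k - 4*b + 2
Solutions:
 f(b) = C1 + b^3*k/3 + 2*b^2 - 2*b


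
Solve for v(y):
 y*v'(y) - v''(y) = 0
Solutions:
 v(y) = C1 + C2*erfi(sqrt(2)*y/2)


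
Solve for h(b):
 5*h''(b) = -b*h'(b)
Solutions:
 h(b) = C1 + C2*erf(sqrt(10)*b/10)


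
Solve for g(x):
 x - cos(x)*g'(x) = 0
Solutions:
 g(x) = C1 + Integral(x/cos(x), x)


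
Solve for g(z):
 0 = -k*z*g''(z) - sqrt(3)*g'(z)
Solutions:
 g(z) = C1 + z^(((re(k) - sqrt(3))*re(k) + im(k)^2)/(re(k)^2 + im(k)^2))*(C2*sin(sqrt(3)*log(z)*Abs(im(k))/(re(k)^2 + im(k)^2)) + C3*cos(sqrt(3)*log(z)*im(k)/(re(k)^2 + im(k)^2)))


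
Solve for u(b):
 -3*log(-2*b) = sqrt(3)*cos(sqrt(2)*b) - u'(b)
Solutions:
 u(b) = C1 + 3*b*log(-b) - 3*b + 3*b*log(2) + sqrt(6)*sin(sqrt(2)*b)/2


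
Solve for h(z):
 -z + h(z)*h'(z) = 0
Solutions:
 h(z) = -sqrt(C1 + z^2)
 h(z) = sqrt(C1 + z^2)


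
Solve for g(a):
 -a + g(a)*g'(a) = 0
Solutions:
 g(a) = -sqrt(C1 + a^2)
 g(a) = sqrt(C1 + a^2)


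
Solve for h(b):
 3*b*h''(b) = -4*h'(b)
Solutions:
 h(b) = C1 + C2/b^(1/3)


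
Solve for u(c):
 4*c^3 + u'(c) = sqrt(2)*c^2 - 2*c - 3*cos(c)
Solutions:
 u(c) = C1 - c^4 + sqrt(2)*c^3/3 - c^2 - 3*sin(c)


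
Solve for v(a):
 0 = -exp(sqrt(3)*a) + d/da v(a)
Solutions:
 v(a) = C1 + sqrt(3)*exp(sqrt(3)*a)/3


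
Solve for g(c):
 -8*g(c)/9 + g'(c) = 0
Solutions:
 g(c) = C1*exp(8*c/9)


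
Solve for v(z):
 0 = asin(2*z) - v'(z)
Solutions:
 v(z) = C1 + z*asin(2*z) + sqrt(1 - 4*z^2)/2


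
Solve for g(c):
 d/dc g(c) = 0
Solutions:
 g(c) = C1


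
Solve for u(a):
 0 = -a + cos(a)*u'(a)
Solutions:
 u(a) = C1 + Integral(a/cos(a), a)


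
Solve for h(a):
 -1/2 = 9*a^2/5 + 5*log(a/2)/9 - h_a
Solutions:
 h(a) = C1 + 3*a^3/5 + 5*a*log(a)/9 - 5*a*log(2)/9 - a/18


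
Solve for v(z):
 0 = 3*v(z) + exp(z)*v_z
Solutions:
 v(z) = C1*exp(3*exp(-z))


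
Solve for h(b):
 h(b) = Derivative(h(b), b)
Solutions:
 h(b) = C1*exp(b)


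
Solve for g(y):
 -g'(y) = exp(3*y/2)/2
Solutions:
 g(y) = C1 - exp(3*y/2)/3


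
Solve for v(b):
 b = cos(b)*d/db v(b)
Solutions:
 v(b) = C1 + Integral(b/cos(b), b)


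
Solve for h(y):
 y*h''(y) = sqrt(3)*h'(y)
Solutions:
 h(y) = C1 + C2*y^(1 + sqrt(3))


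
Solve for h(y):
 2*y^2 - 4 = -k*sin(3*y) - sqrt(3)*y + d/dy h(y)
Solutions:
 h(y) = C1 - k*cos(3*y)/3 + 2*y^3/3 + sqrt(3)*y^2/2 - 4*y


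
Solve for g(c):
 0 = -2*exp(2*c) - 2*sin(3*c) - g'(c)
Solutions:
 g(c) = C1 - exp(2*c) + 2*cos(3*c)/3


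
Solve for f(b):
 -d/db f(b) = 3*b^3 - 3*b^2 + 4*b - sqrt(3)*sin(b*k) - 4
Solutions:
 f(b) = C1 - 3*b^4/4 + b^3 - 2*b^2 + 4*b - sqrt(3)*cos(b*k)/k


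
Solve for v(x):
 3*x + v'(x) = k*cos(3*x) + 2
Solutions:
 v(x) = C1 + k*sin(3*x)/3 - 3*x^2/2 + 2*x


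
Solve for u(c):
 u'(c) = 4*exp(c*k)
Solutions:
 u(c) = C1 + 4*exp(c*k)/k


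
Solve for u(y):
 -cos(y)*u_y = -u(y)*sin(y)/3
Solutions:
 u(y) = C1/cos(y)^(1/3)


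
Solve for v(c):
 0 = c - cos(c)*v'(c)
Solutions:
 v(c) = C1 + Integral(c/cos(c), c)


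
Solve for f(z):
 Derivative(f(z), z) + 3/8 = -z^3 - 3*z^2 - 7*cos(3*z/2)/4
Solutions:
 f(z) = C1 - z^4/4 - z^3 - 3*z/8 - 7*sin(3*z/2)/6


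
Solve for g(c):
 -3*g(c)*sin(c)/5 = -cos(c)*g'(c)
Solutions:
 g(c) = C1/cos(c)^(3/5)


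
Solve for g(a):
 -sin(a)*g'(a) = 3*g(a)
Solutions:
 g(a) = C1*(cos(a) + 1)^(3/2)/(cos(a) - 1)^(3/2)


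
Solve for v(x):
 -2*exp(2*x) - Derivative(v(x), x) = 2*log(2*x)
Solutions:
 v(x) = C1 - 2*x*log(x) + 2*x*(1 - log(2)) - exp(2*x)


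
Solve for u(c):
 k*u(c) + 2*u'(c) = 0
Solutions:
 u(c) = C1*exp(-c*k/2)


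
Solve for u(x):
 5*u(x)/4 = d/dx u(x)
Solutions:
 u(x) = C1*exp(5*x/4)


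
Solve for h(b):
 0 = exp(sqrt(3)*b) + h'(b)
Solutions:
 h(b) = C1 - sqrt(3)*exp(sqrt(3)*b)/3


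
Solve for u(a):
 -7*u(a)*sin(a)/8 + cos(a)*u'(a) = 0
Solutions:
 u(a) = C1/cos(a)^(7/8)


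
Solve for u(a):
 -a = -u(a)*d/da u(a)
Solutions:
 u(a) = -sqrt(C1 + a^2)
 u(a) = sqrt(C1 + a^2)


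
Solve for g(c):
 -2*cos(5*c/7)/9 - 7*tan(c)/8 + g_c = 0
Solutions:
 g(c) = C1 - 7*log(cos(c))/8 + 14*sin(5*c/7)/45


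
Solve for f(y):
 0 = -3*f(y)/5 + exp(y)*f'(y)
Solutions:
 f(y) = C1*exp(-3*exp(-y)/5)


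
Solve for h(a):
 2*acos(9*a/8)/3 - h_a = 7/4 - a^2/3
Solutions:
 h(a) = C1 + a^3/9 + 2*a*acos(9*a/8)/3 - 7*a/4 - 2*sqrt(64 - 81*a^2)/27


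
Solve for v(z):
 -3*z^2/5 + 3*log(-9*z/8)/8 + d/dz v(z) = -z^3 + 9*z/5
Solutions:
 v(z) = C1 - z^4/4 + z^3/5 + 9*z^2/10 - 3*z*log(-z)/8 + 3*z*(-2*log(3) + 1 + 3*log(2))/8


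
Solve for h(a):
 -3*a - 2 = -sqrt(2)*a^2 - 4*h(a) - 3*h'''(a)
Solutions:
 h(a) = C3*exp(-6^(2/3)*a/3) - sqrt(2)*a^2/4 + 3*a/4 + (C1*sin(2^(2/3)*3^(1/6)*a/2) + C2*cos(2^(2/3)*3^(1/6)*a/2))*exp(6^(2/3)*a/6) + 1/2


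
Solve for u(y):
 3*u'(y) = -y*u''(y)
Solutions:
 u(y) = C1 + C2/y^2


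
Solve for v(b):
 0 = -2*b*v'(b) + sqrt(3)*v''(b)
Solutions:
 v(b) = C1 + C2*erfi(3^(3/4)*b/3)


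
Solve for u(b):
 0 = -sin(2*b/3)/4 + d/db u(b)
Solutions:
 u(b) = C1 - 3*cos(2*b/3)/8


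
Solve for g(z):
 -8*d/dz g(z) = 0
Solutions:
 g(z) = C1


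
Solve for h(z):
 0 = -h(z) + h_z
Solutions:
 h(z) = C1*exp(z)


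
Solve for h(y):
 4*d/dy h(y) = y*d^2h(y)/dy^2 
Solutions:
 h(y) = C1 + C2*y^5


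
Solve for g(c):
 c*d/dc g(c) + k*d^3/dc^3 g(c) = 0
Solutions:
 g(c) = C1 + Integral(C2*airyai(c*(-1/k)^(1/3)) + C3*airybi(c*(-1/k)^(1/3)), c)


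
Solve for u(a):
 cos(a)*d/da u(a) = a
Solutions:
 u(a) = C1 + Integral(a/cos(a), a)


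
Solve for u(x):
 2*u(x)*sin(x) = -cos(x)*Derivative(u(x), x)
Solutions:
 u(x) = C1*cos(x)^2


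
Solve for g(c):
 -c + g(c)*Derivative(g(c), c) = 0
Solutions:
 g(c) = -sqrt(C1 + c^2)
 g(c) = sqrt(C1 + c^2)


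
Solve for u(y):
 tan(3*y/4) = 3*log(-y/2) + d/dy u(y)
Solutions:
 u(y) = C1 - 3*y*log(-y) + 3*y*log(2) + 3*y - 4*log(cos(3*y/4))/3


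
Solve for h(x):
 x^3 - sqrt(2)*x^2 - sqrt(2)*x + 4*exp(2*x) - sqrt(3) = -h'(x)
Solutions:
 h(x) = C1 - x^4/4 + sqrt(2)*x^3/3 + sqrt(2)*x^2/2 + sqrt(3)*x - 2*exp(2*x)


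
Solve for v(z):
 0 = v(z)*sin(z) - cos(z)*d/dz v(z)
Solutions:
 v(z) = C1/cos(z)


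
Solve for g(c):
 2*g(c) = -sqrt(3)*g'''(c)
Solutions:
 g(c) = C3*exp(-2^(1/3)*3^(5/6)*c/3) + (C1*sin(6^(1/3)*c/2) + C2*cos(6^(1/3)*c/2))*exp(2^(1/3)*3^(5/6)*c/6)


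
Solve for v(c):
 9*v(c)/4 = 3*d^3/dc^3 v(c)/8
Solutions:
 v(c) = C3*exp(6^(1/3)*c) + (C1*sin(2^(1/3)*3^(5/6)*c/2) + C2*cos(2^(1/3)*3^(5/6)*c/2))*exp(-6^(1/3)*c/2)


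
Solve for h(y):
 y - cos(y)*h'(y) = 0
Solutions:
 h(y) = C1 + Integral(y/cos(y), y)


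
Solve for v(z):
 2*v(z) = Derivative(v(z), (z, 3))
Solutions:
 v(z) = C3*exp(2^(1/3)*z) + (C1*sin(2^(1/3)*sqrt(3)*z/2) + C2*cos(2^(1/3)*sqrt(3)*z/2))*exp(-2^(1/3)*z/2)


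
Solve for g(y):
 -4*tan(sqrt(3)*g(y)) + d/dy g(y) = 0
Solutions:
 g(y) = sqrt(3)*(pi - asin(C1*exp(4*sqrt(3)*y)))/3
 g(y) = sqrt(3)*asin(C1*exp(4*sqrt(3)*y))/3


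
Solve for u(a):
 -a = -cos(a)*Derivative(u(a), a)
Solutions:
 u(a) = C1 + Integral(a/cos(a), a)


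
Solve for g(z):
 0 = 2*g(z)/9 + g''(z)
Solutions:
 g(z) = C1*sin(sqrt(2)*z/3) + C2*cos(sqrt(2)*z/3)


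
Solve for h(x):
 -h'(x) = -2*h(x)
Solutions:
 h(x) = C1*exp(2*x)


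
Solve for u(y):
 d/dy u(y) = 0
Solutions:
 u(y) = C1


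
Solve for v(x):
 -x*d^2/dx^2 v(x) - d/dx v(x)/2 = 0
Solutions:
 v(x) = C1 + C2*sqrt(x)


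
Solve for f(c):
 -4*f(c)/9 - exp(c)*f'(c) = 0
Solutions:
 f(c) = C1*exp(4*exp(-c)/9)


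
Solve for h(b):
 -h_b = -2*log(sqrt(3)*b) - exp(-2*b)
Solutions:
 h(b) = C1 + 2*b*log(b) + b*(-2 + log(3)) - exp(-2*b)/2


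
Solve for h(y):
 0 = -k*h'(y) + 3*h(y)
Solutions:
 h(y) = C1*exp(3*y/k)


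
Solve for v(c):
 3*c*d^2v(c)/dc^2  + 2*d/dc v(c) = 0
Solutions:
 v(c) = C1 + C2*c^(1/3)


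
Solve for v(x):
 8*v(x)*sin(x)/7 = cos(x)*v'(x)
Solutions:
 v(x) = C1/cos(x)^(8/7)


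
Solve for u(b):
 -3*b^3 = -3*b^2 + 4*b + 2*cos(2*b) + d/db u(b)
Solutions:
 u(b) = C1 - 3*b^4/4 + b^3 - 2*b^2 - sin(2*b)


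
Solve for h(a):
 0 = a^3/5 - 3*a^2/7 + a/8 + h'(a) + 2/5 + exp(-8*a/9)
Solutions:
 h(a) = C1 - a^4/20 + a^3/7 - a^2/16 - 2*a/5 + 9*exp(-8*a/9)/8


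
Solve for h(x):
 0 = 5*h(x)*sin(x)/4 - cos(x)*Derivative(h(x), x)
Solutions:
 h(x) = C1/cos(x)^(5/4)


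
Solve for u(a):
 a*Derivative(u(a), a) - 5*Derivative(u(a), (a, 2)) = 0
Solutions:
 u(a) = C1 + C2*erfi(sqrt(10)*a/10)


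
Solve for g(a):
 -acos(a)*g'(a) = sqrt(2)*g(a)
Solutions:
 g(a) = C1*exp(-sqrt(2)*Integral(1/acos(a), a))


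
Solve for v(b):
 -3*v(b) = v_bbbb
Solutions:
 v(b) = (C1*sin(sqrt(2)*3^(1/4)*b/2) + C2*cos(sqrt(2)*3^(1/4)*b/2))*exp(-sqrt(2)*3^(1/4)*b/2) + (C3*sin(sqrt(2)*3^(1/4)*b/2) + C4*cos(sqrt(2)*3^(1/4)*b/2))*exp(sqrt(2)*3^(1/4)*b/2)


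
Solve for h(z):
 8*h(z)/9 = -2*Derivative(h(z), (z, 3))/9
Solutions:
 h(z) = C3*exp(-2^(2/3)*z) + (C1*sin(2^(2/3)*sqrt(3)*z/2) + C2*cos(2^(2/3)*sqrt(3)*z/2))*exp(2^(2/3)*z/2)


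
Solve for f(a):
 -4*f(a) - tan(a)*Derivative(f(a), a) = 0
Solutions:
 f(a) = C1/sin(a)^4


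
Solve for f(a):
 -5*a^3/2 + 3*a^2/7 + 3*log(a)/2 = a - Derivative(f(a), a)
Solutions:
 f(a) = C1 + 5*a^4/8 - a^3/7 + a^2/2 - 3*a*log(a)/2 + 3*a/2


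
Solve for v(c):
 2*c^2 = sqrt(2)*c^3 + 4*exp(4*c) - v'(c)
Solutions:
 v(c) = C1 + sqrt(2)*c^4/4 - 2*c^3/3 + exp(4*c)


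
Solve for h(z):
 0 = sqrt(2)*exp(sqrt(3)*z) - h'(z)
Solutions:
 h(z) = C1 + sqrt(6)*exp(sqrt(3)*z)/3


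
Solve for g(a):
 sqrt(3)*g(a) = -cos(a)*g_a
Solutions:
 g(a) = C1*(sin(a) - 1)^(sqrt(3)/2)/(sin(a) + 1)^(sqrt(3)/2)


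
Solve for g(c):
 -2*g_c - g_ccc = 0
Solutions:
 g(c) = C1 + C2*sin(sqrt(2)*c) + C3*cos(sqrt(2)*c)


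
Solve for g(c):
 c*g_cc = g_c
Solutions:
 g(c) = C1 + C2*c^2


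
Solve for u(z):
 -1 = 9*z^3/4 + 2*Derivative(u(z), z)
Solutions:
 u(z) = C1 - 9*z^4/32 - z/2


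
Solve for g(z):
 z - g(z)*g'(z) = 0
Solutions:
 g(z) = -sqrt(C1 + z^2)
 g(z) = sqrt(C1 + z^2)


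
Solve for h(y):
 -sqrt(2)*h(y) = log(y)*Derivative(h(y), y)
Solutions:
 h(y) = C1*exp(-sqrt(2)*li(y))


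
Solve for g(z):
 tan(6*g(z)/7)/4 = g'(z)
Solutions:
 g(z) = -7*asin(C1*exp(3*z/14))/6 + 7*pi/6
 g(z) = 7*asin(C1*exp(3*z/14))/6


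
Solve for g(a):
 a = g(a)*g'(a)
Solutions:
 g(a) = -sqrt(C1 + a^2)
 g(a) = sqrt(C1 + a^2)


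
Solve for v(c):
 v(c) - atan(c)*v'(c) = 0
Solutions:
 v(c) = C1*exp(Integral(1/atan(c), c))


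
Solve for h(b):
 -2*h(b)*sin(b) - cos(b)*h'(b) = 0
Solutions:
 h(b) = C1*cos(b)^2


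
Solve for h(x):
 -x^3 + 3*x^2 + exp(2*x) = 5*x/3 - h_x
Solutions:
 h(x) = C1 + x^4/4 - x^3 + 5*x^2/6 - exp(2*x)/2


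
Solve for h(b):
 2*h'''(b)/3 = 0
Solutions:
 h(b) = C1 + C2*b + C3*b^2


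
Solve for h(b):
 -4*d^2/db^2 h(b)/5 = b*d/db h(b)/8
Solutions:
 h(b) = C1 + C2*erf(sqrt(5)*b/8)


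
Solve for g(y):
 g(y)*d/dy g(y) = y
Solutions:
 g(y) = -sqrt(C1 + y^2)
 g(y) = sqrt(C1 + y^2)


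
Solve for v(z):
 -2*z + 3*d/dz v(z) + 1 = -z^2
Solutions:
 v(z) = C1 - z^3/9 + z^2/3 - z/3


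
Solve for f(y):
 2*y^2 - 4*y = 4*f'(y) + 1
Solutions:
 f(y) = C1 + y^3/6 - y^2/2 - y/4


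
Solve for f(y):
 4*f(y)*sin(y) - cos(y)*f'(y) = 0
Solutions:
 f(y) = C1/cos(y)^4


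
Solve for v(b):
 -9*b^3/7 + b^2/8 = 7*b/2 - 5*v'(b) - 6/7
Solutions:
 v(b) = C1 + 9*b^4/140 - b^3/120 + 7*b^2/20 - 6*b/35


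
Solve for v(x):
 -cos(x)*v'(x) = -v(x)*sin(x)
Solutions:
 v(x) = C1/cos(x)


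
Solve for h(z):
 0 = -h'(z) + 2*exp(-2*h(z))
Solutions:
 h(z) = log(-sqrt(C1 + 4*z))
 h(z) = log(C1 + 4*z)/2


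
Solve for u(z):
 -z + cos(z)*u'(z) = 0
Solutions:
 u(z) = C1 + Integral(z/cos(z), z)


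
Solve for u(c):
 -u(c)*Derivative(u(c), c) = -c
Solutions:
 u(c) = -sqrt(C1 + c^2)
 u(c) = sqrt(C1 + c^2)


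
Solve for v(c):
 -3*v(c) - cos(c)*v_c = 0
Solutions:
 v(c) = C1*(sin(c) - 1)^(3/2)/(sin(c) + 1)^(3/2)


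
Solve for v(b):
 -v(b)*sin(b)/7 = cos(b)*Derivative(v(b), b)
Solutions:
 v(b) = C1*cos(b)^(1/7)


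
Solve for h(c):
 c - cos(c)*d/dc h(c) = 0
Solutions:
 h(c) = C1 + Integral(c/cos(c), c)


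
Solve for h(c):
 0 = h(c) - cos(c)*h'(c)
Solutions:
 h(c) = C1*sqrt(sin(c) + 1)/sqrt(sin(c) - 1)


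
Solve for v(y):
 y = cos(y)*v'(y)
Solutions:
 v(y) = C1 + Integral(y/cos(y), y)


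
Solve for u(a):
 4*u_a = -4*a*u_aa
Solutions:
 u(a) = C1 + C2*log(a)


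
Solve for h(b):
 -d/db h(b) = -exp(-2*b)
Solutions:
 h(b) = C1 - exp(-2*b)/2


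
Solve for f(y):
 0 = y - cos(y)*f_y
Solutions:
 f(y) = C1 + Integral(y/cos(y), y)


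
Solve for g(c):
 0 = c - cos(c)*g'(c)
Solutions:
 g(c) = C1 + Integral(c/cos(c), c)


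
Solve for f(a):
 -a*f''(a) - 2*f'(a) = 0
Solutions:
 f(a) = C1 + C2/a


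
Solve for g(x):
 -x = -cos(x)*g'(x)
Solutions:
 g(x) = C1 + Integral(x/cos(x), x)


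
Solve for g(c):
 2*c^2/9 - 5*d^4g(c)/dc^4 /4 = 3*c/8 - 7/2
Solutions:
 g(c) = C1 + C2*c + C3*c^2 + C4*c^3 + c^6/2025 - c^5/400 + 7*c^4/60


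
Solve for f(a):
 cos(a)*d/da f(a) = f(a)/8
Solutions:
 f(a) = C1*(sin(a) + 1)^(1/16)/(sin(a) - 1)^(1/16)


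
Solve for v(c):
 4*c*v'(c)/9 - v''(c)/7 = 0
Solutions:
 v(c) = C1 + C2*erfi(sqrt(14)*c/3)


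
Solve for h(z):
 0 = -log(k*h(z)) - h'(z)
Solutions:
 li(k*h(z))/k = C1 - z


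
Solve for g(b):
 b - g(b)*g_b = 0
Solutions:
 g(b) = -sqrt(C1 + b^2)
 g(b) = sqrt(C1 + b^2)


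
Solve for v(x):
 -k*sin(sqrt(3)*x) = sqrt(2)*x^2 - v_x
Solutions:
 v(x) = C1 - sqrt(3)*k*cos(sqrt(3)*x)/3 + sqrt(2)*x^3/3


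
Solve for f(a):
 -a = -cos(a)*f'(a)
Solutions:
 f(a) = C1 + Integral(a/cos(a), a)


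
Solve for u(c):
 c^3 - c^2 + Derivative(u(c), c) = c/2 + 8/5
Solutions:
 u(c) = C1 - c^4/4 + c^3/3 + c^2/4 + 8*c/5


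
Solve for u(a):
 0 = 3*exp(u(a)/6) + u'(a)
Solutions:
 u(a) = 6*log(1/(C1 + 3*a)) + 6*log(6)


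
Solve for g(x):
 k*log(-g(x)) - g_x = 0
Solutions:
 -li(-g(x)) = C1 + k*x


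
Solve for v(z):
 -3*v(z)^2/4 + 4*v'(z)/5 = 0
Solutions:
 v(z) = -16/(C1 + 15*z)


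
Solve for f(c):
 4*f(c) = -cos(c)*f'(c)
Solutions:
 f(c) = C1*(sin(c)^2 - 2*sin(c) + 1)/(sin(c)^2 + 2*sin(c) + 1)


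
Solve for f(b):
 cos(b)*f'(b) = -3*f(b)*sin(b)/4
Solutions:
 f(b) = C1*cos(b)^(3/4)


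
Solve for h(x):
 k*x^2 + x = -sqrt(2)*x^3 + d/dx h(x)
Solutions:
 h(x) = C1 + k*x^3/3 + sqrt(2)*x^4/4 + x^2/2


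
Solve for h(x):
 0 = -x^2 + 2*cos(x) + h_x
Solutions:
 h(x) = C1 + x^3/3 - 2*sin(x)


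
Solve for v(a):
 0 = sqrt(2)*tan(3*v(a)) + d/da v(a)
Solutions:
 v(a) = -asin(C1*exp(-3*sqrt(2)*a))/3 + pi/3
 v(a) = asin(C1*exp(-3*sqrt(2)*a))/3


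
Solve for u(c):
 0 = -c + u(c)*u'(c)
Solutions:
 u(c) = -sqrt(C1 + c^2)
 u(c) = sqrt(C1 + c^2)


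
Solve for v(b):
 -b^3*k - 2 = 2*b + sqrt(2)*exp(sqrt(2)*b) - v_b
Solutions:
 v(b) = C1 + b^4*k/4 + b^2 + 2*b + exp(sqrt(2)*b)


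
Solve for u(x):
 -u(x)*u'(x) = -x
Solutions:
 u(x) = -sqrt(C1 + x^2)
 u(x) = sqrt(C1 + x^2)


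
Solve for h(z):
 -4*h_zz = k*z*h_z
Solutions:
 h(z) = Piecewise((-sqrt(2)*sqrt(pi)*C1*erf(sqrt(2)*sqrt(k)*z/4)/sqrt(k) - C2, (k > 0) | (k < 0)), (-C1*z - C2, True))


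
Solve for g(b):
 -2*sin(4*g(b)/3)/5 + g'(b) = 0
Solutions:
 -2*b/5 + 3*log(cos(4*g(b)/3) - 1)/8 - 3*log(cos(4*g(b)/3) + 1)/8 = C1


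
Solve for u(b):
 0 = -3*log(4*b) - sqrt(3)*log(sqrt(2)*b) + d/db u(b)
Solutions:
 u(b) = C1 + sqrt(3)*b*log(b) + 3*b*log(b) - 3*b - sqrt(3)*b + b*log(2^(sqrt(3)/2 + 6))


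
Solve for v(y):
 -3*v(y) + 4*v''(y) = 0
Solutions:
 v(y) = C1*exp(-sqrt(3)*y/2) + C2*exp(sqrt(3)*y/2)


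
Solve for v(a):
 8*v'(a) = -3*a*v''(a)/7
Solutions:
 v(a) = C1 + C2/a^(53/3)


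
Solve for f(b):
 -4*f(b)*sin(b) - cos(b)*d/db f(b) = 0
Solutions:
 f(b) = C1*cos(b)^4


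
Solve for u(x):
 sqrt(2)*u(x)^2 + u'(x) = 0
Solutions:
 u(x) = 1/(C1 + sqrt(2)*x)


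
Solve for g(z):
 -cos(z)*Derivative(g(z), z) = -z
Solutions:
 g(z) = C1 + Integral(z/cos(z), z)


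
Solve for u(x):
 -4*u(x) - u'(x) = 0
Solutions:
 u(x) = C1*exp(-4*x)


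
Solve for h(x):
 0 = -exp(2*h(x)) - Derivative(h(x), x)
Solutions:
 h(x) = log(-sqrt(-1/(C1 - x))) - log(2)/2
 h(x) = log(-1/(C1 - x))/2 - log(2)/2


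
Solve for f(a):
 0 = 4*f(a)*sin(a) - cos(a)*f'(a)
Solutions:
 f(a) = C1/cos(a)^4


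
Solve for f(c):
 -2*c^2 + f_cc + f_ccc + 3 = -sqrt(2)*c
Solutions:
 f(c) = C1 + C2*c + C3*exp(-c) + c^4/6 + c^3*(-4 - sqrt(2))/6 + c^2*(1 + sqrt(2))/2


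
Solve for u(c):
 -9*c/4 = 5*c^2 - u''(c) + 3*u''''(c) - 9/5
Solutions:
 u(c) = C1 + C2*c + C3*exp(-sqrt(3)*c/3) + C4*exp(sqrt(3)*c/3) + 5*c^4/12 + 3*c^3/8 + 141*c^2/10


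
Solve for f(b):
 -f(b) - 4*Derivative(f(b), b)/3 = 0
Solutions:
 f(b) = C1*exp(-3*b/4)


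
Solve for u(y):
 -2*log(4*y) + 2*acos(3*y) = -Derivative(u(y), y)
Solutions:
 u(y) = C1 + 2*y*log(y) - 2*y*acos(3*y) - 2*y + 4*y*log(2) + 2*sqrt(1 - 9*y^2)/3


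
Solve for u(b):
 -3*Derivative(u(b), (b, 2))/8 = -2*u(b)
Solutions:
 u(b) = C1*exp(-4*sqrt(3)*b/3) + C2*exp(4*sqrt(3)*b/3)


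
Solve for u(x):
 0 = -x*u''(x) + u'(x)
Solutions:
 u(x) = C1 + C2*x^2


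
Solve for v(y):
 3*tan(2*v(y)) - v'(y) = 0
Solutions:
 v(y) = -asin(C1*exp(6*y))/2 + pi/2
 v(y) = asin(C1*exp(6*y))/2


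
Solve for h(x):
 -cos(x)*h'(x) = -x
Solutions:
 h(x) = C1 + Integral(x/cos(x), x)


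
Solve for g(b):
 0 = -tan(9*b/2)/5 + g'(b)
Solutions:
 g(b) = C1 - 2*log(cos(9*b/2))/45


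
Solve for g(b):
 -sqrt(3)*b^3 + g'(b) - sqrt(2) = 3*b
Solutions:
 g(b) = C1 + sqrt(3)*b^4/4 + 3*b^2/2 + sqrt(2)*b


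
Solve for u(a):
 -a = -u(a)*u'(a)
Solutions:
 u(a) = -sqrt(C1 + a^2)
 u(a) = sqrt(C1 + a^2)


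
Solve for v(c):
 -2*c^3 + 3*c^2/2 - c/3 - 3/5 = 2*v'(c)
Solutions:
 v(c) = C1 - c^4/4 + c^3/4 - c^2/12 - 3*c/10


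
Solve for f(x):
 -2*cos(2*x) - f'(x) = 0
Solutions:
 f(x) = C1 - sin(2*x)


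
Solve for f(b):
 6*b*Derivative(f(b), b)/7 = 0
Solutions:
 f(b) = C1


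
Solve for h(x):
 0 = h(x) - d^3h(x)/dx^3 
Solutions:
 h(x) = C3*exp(x) + (C1*sin(sqrt(3)*x/2) + C2*cos(sqrt(3)*x/2))*exp(-x/2)


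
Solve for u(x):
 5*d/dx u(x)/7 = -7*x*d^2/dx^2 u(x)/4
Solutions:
 u(x) = C1 + C2*x^(29/49)


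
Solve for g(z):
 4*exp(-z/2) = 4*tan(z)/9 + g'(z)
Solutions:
 g(z) = C1 - 2*log(tan(z)^2 + 1)/9 - 8*exp(-z/2)


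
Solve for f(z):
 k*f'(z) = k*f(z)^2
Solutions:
 f(z) = -1/(C1 + z)


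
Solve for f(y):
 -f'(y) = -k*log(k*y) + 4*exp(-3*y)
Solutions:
 f(y) = C1 + k*y*log(k*y) - k*y + 4*exp(-3*y)/3


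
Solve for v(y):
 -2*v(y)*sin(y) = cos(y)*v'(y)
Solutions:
 v(y) = C1*cos(y)^2


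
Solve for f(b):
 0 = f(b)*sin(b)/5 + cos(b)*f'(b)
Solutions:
 f(b) = C1*cos(b)^(1/5)


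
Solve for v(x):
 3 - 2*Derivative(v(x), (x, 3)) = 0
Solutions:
 v(x) = C1 + C2*x + C3*x^2 + x^3/4


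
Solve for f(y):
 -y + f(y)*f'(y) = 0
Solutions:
 f(y) = -sqrt(C1 + y^2)
 f(y) = sqrt(C1 + y^2)


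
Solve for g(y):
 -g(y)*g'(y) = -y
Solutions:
 g(y) = -sqrt(C1 + y^2)
 g(y) = sqrt(C1 + y^2)


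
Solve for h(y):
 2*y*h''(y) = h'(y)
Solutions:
 h(y) = C1 + C2*y^(3/2)


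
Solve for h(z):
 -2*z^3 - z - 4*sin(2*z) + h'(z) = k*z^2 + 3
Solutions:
 h(z) = C1 + k*z^3/3 + z^4/2 + z^2/2 + 3*z - 2*cos(2*z)


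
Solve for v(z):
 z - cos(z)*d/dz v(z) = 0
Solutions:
 v(z) = C1 + Integral(z/cos(z), z)


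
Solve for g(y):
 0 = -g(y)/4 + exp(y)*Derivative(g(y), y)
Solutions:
 g(y) = C1*exp(-exp(-y)/4)


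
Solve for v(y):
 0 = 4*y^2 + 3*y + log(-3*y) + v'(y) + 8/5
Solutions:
 v(y) = C1 - 4*y^3/3 - 3*y^2/2 - y*log(-y) + y*(-log(3) - 3/5)


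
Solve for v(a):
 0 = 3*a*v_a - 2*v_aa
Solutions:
 v(a) = C1 + C2*erfi(sqrt(3)*a/2)


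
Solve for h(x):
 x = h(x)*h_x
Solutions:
 h(x) = -sqrt(C1 + x^2)
 h(x) = sqrt(C1 + x^2)


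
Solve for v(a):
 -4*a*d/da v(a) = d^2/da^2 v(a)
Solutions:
 v(a) = C1 + C2*erf(sqrt(2)*a)


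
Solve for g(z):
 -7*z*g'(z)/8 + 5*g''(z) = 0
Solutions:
 g(z) = C1 + C2*erfi(sqrt(35)*z/20)


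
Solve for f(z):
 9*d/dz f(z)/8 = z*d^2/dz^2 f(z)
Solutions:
 f(z) = C1 + C2*z^(17/8)


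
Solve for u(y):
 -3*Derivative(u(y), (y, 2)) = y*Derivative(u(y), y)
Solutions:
 u(y) = C1 + C2*erf(sqrt(6)*y/6)


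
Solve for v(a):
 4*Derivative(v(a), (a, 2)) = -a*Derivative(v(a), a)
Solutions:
 v(a) = C1 + C2*erf(sqrt(2)*a/4)


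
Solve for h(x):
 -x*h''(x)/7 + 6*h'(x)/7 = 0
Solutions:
 h(x) = C1 + C2*x^7


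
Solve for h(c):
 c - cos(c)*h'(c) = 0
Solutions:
 h(c) = C1 + Integral(c/cos(c), c)


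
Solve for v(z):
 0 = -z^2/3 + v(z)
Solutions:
 v(z) = z^2/3


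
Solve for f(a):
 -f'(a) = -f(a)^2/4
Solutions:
 f(a) = -4/(C1 + a)


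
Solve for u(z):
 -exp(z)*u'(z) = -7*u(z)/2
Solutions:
 u(z) = C1*exp(-7*exp(-z)/2)


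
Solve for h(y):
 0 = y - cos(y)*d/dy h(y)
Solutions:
 h(y) = C1 + Integral(y/cos(y), y)


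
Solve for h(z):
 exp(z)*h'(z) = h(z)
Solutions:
 h(z) = C1*exp(-exp(-z))


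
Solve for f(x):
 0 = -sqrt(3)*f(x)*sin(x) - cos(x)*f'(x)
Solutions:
 f(x) = C1*cos(x)^(sqrt(3))


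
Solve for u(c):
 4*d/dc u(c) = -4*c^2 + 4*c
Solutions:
 u(c) = C1 - c^3/3 + c^2/2


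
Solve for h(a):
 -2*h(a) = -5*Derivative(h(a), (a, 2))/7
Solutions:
 h(a) = C1*exp(-sqrt(70)*a/5) + C2*exp(sqrt(70)*a/5)


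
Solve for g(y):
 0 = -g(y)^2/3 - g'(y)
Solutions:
 g(y) = 3/(C1 + y)


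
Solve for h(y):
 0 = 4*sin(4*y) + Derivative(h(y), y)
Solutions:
 h(y) = C1 + cos(4*y)


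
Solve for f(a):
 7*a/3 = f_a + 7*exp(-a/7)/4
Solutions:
 f(a) = C1 + 7*a^2/6 + 49*exp(-a/7)/4


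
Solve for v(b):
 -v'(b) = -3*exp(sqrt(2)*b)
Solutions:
 v(b) = C1 + 3*sqrt(2)*exp(sqrt(2)*b)/2


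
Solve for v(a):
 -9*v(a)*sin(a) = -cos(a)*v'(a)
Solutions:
 v(a) = C1/cos(a)^9


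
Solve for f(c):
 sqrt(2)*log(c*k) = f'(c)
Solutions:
 f(c) = C1 + sqrt(2)*c*log(c*k) - sqrt(2)*c


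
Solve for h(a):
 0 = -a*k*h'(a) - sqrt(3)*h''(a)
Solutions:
 h(a) = Piecewise((-sqrt(2)*3^(1/4)*sqrt(pi)*C1*erf(sqrt(2)*3^(3/4)*a*sqrt(k)/6)/(2*sqrt(k)) - C2, (k > 0) | (k < 0)), (-C1*a - C2, True))


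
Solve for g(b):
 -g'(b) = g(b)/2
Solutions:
 g(b) = C1*exp(-b/2)


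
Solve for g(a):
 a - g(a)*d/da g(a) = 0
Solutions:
 g(a) = -sqrt(C1 + a^2)
 g(a) = sqrt(C1 + a^2)


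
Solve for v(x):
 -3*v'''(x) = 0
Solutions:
 v(x) = C1 + C2*x + C3*x^2


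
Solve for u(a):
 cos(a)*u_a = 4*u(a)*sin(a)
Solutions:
 u(a) = C1/cos(a)^4


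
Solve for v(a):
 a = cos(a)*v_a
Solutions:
 v(a) = C1 + Integral(a/cos(a), a)


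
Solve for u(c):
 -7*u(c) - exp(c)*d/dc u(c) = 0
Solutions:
 u(c) = C1*exp(7*exp(-c))


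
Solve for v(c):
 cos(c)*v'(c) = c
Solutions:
 v(c) = C1 + Integral(c/cos(c), c)


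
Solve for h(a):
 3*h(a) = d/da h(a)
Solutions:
 h(a) = C1*exp(3*a)


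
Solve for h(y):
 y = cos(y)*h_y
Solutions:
 h(y) = C1 + Integral(y/cos(y), y)


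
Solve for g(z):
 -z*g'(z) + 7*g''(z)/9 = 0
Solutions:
 g(z) = C1 + C2*erfi(3*sqrt(14)*z/14)


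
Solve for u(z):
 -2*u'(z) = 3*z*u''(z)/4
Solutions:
 u(z) = C1 + C2/z^(5/3)


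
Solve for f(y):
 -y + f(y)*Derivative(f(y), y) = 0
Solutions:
 f(y) = -sqrt(C1 + y^2)
 f(y) = sqrt(C1 + y^2)


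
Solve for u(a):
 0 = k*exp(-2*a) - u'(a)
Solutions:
 u(a) = C1 - k*exp(-2*a)/2


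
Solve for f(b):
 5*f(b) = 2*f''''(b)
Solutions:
 f(b) = C1*exp(-2^(3/4)*5^(1/4)*b/2) + C2*exp(2^(3/4)*5^(1/4)*b/2) + C3*sin(2^(3/4)*5^(1/4)*b/2) + C4*cos(2^(3/4)*5^(1/4)*b/2)


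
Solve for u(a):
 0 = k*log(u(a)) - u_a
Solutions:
 li(u(a)) = C1 + a*k


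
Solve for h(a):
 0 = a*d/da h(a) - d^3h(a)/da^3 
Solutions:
 h(a) = C1 + Integral(C2*airyai(a) + C3*airybi(a), a)


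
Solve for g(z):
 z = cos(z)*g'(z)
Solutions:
 g(z) = C1 + Integral(z/cos(z), z)


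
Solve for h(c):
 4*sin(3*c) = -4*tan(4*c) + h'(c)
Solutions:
 h(c) = C1 - log(cos(4*c)) - 4*cos(3*c)/3


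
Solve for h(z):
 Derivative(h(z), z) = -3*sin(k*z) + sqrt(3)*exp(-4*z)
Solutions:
 h(z) = C1 - sqrt(3)*exp(-4*z)/4 + 3*cos(k*z)/k


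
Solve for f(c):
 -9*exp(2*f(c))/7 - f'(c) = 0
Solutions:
 f(c) = log(-sqrt(1/(C1 + 9*c))) - log(2) + log(14)/2
 f(c) = log(1/(C1 + 9*c))/2 - log(2) + log(14)/2


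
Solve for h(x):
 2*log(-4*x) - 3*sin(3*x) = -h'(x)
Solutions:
 h(x) = C1 - 2*x*log(-x) - 4*x*log(2) + 2*x - cos(3*x)


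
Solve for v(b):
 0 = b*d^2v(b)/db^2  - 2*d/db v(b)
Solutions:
 v(b) = C1 + C2*b^3


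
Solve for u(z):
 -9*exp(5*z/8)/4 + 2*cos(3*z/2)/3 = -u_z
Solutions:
 u(z) = C1 + 18*exp(5*z/8)/5 - 4*sin(3*z/2)/9


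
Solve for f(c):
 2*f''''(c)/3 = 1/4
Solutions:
 f(c) = C1 + C2*c + C3*c^2 + C4*c^3 + c^4/64


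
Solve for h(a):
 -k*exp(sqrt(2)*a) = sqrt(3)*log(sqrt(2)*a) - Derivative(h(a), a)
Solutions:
 h(a) = C1 + sqrt(3)*a*log(a) + sqrt(3)*a*(-1 + log(2)/2) + sqrt(2)*k*exp(sqrt(2)*a)/2


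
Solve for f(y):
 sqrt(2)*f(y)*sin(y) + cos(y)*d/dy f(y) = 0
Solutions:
 f(y) = C1*cos(y)^(sqrt(2))


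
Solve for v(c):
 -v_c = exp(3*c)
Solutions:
 v(c) = C1 - exp(3*c)/3


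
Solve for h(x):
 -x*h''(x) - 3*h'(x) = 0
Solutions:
 h(x) = C1 + C2/x^2


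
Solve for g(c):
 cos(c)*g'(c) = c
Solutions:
 g(c) = C1 + Integral(c/cos(c), c)


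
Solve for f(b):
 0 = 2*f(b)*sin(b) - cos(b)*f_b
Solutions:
 f(b) = C1/cos(b)^2


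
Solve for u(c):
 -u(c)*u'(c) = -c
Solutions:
 u(c) = -sqrt(C1 + c^2)
 u(c) = sqrt(C1 + c^2)


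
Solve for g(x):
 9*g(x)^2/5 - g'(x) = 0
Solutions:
 g(x) = -5/(C1 + 9*x)


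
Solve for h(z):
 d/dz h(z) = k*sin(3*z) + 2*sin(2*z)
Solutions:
 h(z) = C1 - k*cos(3*z)/3 - cos(2*z)


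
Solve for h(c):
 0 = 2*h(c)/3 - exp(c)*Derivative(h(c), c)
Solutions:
 h(c) = C1*exp(-2*exp(-c)/3)


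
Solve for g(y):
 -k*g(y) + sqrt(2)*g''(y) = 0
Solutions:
 g(y) = C1*exp(-2^(3/4)*sqrt(k)*y/2) + C2*exp(2^(3/4)*sqrt(k)*y/2)


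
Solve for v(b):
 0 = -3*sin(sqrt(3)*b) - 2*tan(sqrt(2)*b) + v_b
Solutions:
 v(b) = C1 - sqrt(2)*log(cos(sqrt(2)*b)) - sqrt(3)*cos(sqrt(3)*b)


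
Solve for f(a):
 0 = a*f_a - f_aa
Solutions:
 f(a) = C1 + C2*erfi(sqrt(2)*a/2)


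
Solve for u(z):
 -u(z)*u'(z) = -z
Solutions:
 u(z) = -sqrt(C1 + z^2)
 u(z) = sqrt(C1 + z^2)


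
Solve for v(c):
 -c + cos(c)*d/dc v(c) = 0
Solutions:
 v(c) = C1 + Integral(c/cos(c), c)


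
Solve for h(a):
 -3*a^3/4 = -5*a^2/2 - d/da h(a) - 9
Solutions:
 h(a) = C1 + 3*a^4/16 - 5*a^3/6 - 9*a


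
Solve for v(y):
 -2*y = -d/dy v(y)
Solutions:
 v(y) = C1 + y^2


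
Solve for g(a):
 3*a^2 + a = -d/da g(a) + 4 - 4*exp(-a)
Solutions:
 g(a) = C1 - a^3 - a^2/2 + 4*a + 4*exp(-a)


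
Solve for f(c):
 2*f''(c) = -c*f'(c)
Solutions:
 f(c) = C1 + C2*erf(c/2)


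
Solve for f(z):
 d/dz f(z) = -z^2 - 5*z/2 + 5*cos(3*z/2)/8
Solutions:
 f(z) = C1 - z^3/3 - 5*z^2/4 + 5*sin(3*z/2)/12


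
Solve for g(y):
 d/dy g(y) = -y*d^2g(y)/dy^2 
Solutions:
 g(y) = C1 + C2*log(y)


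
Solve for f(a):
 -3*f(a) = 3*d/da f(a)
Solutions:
 f(a) = C1*exp(-a)


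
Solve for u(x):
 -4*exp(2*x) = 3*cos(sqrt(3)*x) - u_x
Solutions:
 u(x) = C1 + 2*exp(2*x) + sqrt(3)*sin(sqrt(3)*x)


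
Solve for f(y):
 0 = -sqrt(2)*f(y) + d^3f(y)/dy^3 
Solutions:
 f(y) = C3*exp(2^(1/6)*y) + (C1*sin(2^(1/6)*sqrt(3)*y/2) + C2*cos(2^(1/6)*sqrt(3)*y/2))*exp(-2^(1/6)*y/2)


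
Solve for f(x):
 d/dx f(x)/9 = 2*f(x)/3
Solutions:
 f(x) = C1*exp(6*x)


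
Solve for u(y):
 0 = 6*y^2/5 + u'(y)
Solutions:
 u(y) = C1 - 2*y^3/5


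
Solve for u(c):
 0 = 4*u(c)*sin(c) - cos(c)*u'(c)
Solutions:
 u(c) = C1/cos(c)^4


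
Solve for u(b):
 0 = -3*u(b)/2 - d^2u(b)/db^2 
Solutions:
 u(b) = C1*sin(sqrt(6)*b/2) + C2*cos(sqrt(6)*b/2)


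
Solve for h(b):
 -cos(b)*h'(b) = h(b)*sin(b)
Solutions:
 h(b) = C1*cos(b)


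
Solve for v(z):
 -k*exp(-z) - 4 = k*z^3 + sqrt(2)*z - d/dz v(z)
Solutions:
 v(z) = C1 + k*z^4/4 - k*exp(-z) + sqrt(2)*z^2/2 + 4*z


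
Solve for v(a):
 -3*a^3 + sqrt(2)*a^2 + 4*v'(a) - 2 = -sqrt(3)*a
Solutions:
 v(a) = C1 + 3*a^4/16 - sqrt(2)*a^3/12 - sqrt(3)*a^2/8 + a/2


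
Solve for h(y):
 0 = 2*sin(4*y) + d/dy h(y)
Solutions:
 h(y) = C1 + cos(4*y)/2


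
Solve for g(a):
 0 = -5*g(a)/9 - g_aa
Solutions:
 g(a) = C1*sin(sqrt(5)*a/3) + C2*cos(sqrt(5)*a/3)


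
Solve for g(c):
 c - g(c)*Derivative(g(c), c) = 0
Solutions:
 g(c) = -sqrt(C1 + c^2)
 g(c) = sqrt(C1 + c^2)


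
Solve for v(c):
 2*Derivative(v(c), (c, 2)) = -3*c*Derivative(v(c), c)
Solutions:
 v(c) = C1 + C2*erf(sqrt(3)*c/2)


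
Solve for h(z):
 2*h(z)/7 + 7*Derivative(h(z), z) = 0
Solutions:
 h(z) = C1*exp(-2*z/49)


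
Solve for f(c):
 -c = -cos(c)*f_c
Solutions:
 f(c) = C1 + Integral(c/cos(c), c)


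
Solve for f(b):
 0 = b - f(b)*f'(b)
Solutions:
 f(b) = -sqrt(C1 + b^2)
 f(b) = sqrt(C1 + b^2)


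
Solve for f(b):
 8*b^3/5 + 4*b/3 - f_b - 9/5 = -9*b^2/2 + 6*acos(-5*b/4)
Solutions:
 f(b) = C1 + 2*b^4/5 + 3*b^3/2 + 2*b^2/3 - 6*b*acos(-5*b/4) - 9*b/5 - 6*sqrt(16 - 25*b^2)/5


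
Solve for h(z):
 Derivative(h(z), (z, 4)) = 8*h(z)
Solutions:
 h(z) = C1*exp(-2^(3/4)*z) + C2*exp(2^(3/4)*z) + C3*sin(2^(3/4)*z) + C4*cos(2^(3/4)*z)


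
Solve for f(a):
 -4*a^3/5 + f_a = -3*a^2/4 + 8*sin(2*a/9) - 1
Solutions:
 f(a) = C1 + a^4/5 - a^3/4 - a - 36*cos(2*a/9)


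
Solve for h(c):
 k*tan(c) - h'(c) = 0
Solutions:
 h(c) = C1 - k*log(cos(c))


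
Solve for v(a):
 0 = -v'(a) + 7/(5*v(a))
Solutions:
 v(a) = -sqrt(C1 + 70*a)/5
 v(a) = sqrt(C1 + 70*a)/5


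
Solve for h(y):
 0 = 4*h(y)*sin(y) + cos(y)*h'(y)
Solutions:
 h(y) = C1*cos(y)^4


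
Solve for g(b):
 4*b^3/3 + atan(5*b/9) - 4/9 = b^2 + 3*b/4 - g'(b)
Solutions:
 g(b) = C1 - b^4/3 + b^3/3 + 3*b^2/8 - b*atan(5*b/9) + 4*b/9 + 9*log(25*b^2 + 81)/10


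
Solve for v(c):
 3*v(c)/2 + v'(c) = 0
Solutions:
 v(c) = C1*exp(-3*c/2)


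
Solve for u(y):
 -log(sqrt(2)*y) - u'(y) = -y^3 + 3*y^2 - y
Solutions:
 u(y) = C1 + y^4/4 - y^3 + y^2/2 - y*log(y) - y*log(2)/2 + y


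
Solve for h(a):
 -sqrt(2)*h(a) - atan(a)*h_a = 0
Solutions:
 h(a) = C1*exp(-sqrt(2)*Integral(1/atan(a), a))


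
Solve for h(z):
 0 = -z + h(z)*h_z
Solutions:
 h(z) = -sqrt(C1 + z^2)
 h(z) = sqrt(C1 + z^2)


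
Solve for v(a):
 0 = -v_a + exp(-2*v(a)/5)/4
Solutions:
 v(a) = 5*log(-sqrt(C1 + a)) - 5*log(10)/2
 v(a) = 5*log(C1 + a/10)/2


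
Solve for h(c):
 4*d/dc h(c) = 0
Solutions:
 h(c) = C1


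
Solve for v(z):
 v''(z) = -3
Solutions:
 v(z) = C1 + C2*z - 3*z^2/2


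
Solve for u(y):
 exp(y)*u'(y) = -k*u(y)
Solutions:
 u(y) = C1*exp(k*exp(-y))


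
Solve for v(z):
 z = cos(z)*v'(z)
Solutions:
 v(z) = C1 + Integral(z/cos(z), z)


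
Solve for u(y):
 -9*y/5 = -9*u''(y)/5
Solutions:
 u(y) = C1 + C2*y + y^3/6


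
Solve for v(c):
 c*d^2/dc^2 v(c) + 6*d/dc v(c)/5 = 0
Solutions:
 v(c) = C1 + C2/c^(1/5)


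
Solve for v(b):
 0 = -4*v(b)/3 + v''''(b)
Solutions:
 v(b) = C1*exp(-sqrt(2)*3^(3/4)*b/3) + C2*exp(sqrt(2)*3^(3/4)*b/3) + C3*sin(sqrt(2)*3^(3/4)*b/3) + C4*cos(sqrt(2)*3^(3/4)*b/3)


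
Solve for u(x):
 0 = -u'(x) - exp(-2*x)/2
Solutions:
 u(x) = C1 + exp(-2*x)/4


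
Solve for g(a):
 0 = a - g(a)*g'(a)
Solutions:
 g(a) = -sqrt(C1 + a^2)
 g(a) = sqrt(C1 + a^2)


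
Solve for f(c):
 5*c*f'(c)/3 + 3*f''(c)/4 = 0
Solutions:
 f(c) = C1 + C2*erf(sqrt(10)*c/3)


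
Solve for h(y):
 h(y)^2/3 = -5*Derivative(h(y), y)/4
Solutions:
 h(y) = 15/(C1 + 4*y)


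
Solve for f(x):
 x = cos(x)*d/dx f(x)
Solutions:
 f(x) = C1 + Integral(x/cos(x), x)


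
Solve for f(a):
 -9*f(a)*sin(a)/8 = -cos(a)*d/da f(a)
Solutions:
 f(a) = C1/cos(a)^(9/8)


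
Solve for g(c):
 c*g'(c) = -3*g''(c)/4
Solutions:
 g(c) = C1 + C2*erf(sqrt(6)*c/3)


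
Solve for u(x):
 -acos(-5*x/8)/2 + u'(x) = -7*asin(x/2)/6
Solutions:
 u(x) = C1 + x*acos(-5*x/8)/2 - 7*x*asin(x/2)/6 - 7*sqrt(4 - x^2)/6 + sqrt(64 - 25*x^2)/10


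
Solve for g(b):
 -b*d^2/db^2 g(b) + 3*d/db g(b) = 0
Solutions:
 g(b) = C1 + C2*b^4
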